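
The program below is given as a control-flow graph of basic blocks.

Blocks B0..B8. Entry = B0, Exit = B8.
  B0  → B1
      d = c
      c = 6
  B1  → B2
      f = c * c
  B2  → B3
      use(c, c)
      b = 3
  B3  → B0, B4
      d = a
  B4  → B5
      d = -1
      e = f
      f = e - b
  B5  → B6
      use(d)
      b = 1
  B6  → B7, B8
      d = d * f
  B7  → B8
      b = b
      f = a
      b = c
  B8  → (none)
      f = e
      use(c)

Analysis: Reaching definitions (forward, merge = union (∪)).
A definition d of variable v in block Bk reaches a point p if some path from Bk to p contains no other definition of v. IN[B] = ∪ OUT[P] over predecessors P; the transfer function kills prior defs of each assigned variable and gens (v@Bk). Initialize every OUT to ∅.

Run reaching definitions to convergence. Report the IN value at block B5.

Converged values:
  B0:   IN={b@B2, c@B0, d@B3, f@B1}   OUT={b@B2, c@B0, d@B0, f@B1}
  B1:   IN={b@B2, c@B0, d@B0, f@B1}   OUT={b@B2, c@B0, d@B0, f@B1}
  B2:   IN={b@B2, c@B0, d@B0, f@B1}   OUT={b@B2, c@B0, d@B0, f@B1}
  B3:   IN={b@B2, c@B0, d@B0, f@B1}   OUT={b@B2, c@B0, d@B3, f@B1}
  B4:   IN={b@B2, c@B0, d@B3, f@B1}   OUT={b@B2, c@B0, d@B4, e@B4, f@B4}
  B5:   IN={b@B2, c@B0, d@B4, e@B4, f@B4}   OUT={b@B5, c@B0, d@B4, e@B4, f@B4}
  B6:   IN={b@B5, c@B0, d@B4, e@B4, f@B4}   OUT={b@B5, c@B0, d@B6, e@B4, f@B4}
  B7:   IN={b@B5, c@B0, d@B6, e@B4, f@B4}   OUT={b@B7, c@B0, d@B6, e@B4, f@B7}
  B8:   IN={b@B5, b@B7, c@B0, d@B6, e@B4, f@B4, f@B7}   OUT={b@B5, b@B7, c@B0, d@B6, e@B4, f@B8}

Merge at B5: IN[B5] = OUT[B4] = {b@B2, c@B0, d@B4, e@B4, f@B4}

Answer: {b@B2, c@B0, d@B4, e@B4, f@B4}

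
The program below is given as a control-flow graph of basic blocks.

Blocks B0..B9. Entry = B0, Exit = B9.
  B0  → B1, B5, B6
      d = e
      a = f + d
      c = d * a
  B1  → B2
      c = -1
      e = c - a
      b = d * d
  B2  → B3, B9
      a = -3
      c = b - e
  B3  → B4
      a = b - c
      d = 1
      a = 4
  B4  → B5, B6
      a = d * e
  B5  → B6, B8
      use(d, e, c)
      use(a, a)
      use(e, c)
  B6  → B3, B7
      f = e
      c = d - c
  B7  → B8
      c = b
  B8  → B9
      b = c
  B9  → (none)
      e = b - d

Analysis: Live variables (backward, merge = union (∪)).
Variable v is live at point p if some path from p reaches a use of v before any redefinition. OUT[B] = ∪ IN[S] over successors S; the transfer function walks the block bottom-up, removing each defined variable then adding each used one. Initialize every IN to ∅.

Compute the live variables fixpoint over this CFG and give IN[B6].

Converged values:
  B0: | IN={b, e, f} | OUT={a, b, c, d, e}
  B1: | IN={a, d} | OUT={b, d, e}
  B2: | IN={b, d, e} | OUT={b, c, d, e}
  B3: | IN={b, c, e} | OUT={b, c, d, e}
  B4: | IN={b, c, d, e} | OUT={a, b, c, d, e}
  B5: | IN={a, b, c, d, e} | OUT={b, c, d, e}
  B6: | IN={b, c, d, e} | OUT={b, c, d, e}
  B7: | IN={b, d} | OUT={c, d}
  B8: | IN={c, d} | OUT={b, d}
  B9: | IN={b, d} | OUT={}

Merge at B6: OUT[B6] = IN[B3] ⊔ IN[B7] = {b, c, d, e}
Applying B6's transfer function to that OUT value gives IN[B6] (row B6 above).

Answer: {b, c, d, e}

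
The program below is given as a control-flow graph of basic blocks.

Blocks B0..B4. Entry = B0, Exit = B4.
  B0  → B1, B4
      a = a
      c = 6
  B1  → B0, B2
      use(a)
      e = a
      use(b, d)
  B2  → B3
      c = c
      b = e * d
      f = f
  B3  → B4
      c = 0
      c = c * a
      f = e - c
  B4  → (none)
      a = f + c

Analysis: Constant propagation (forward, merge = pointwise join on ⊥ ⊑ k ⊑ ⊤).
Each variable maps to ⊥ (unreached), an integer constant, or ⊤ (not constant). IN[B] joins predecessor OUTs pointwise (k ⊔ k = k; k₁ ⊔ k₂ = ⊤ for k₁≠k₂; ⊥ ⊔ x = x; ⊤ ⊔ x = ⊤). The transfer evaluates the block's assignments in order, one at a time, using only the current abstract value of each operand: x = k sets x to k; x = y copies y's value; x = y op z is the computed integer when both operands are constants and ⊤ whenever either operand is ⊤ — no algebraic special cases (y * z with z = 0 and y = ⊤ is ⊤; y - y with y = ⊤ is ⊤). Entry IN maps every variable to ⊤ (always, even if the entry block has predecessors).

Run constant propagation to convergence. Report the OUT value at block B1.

Converged values:
  B0: | IN=(all ⊤) | OUT={c:6; rest ⊤}
  B1: | IN={c:6; rest ⊤} | OUT={c:6; rest ⊤}
  B2: | IN={c:6; rest ⊤} | OUT={c:6; rest ⊤}
  B3: | IN={c:6; rest ⊤} | OUT=(all ⊤)
  B4: | IN=(all ⊤) | OUT=(all ⊤)

Merge at B1: IN[B1] = OUT[B0] = {a: ⊤, b: ⊤, c: 6, d: ⊤, e: ⊤, f: ⊤}
Applying B1's transfer function to that IN value gives OUT[B1] (row B1 above).

Answer: {a: ⊤, b: ⊤, c: 6, d: ⊤, e: ⊤, f: ⊤}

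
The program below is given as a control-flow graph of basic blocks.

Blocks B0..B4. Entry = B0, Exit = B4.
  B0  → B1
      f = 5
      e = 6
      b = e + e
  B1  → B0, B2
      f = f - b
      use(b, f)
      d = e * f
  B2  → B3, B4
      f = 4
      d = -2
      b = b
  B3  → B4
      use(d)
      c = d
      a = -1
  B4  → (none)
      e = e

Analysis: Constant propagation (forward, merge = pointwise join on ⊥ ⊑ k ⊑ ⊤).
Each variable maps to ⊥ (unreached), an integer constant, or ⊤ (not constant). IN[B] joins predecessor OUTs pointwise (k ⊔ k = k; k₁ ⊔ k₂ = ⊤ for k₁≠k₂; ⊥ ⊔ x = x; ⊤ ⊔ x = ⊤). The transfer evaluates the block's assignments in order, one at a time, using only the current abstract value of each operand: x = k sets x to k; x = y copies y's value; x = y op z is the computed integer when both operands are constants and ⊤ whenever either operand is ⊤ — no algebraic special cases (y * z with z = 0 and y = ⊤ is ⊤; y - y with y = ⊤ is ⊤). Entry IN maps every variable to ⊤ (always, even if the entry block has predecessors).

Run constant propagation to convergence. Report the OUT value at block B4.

Answer: {a: ⊤, b: 12, c: ⊤, d: -2, e: 6, f: 4}

Trace:
Fixpoint table:
  B0:   IN=(all ⊤)   OUT={b:12, e:6, f:5; rest ⊤}
  B1:   IN={b:12, e:6, f:5; rest ⊤}   OUT={b:12, d:-42, e:6, f:-7; rest ⊤}
  B2:   IN={b:12, d:-42, e:6, f:-7; rest ⊤}   OUT={b:12, d:-2, e:6, f:4; rest ⊤}
  B3:   IN={b:12, d:-2, e:6, f:4; rest ⊤}   OUT={a:-1, b:12, c:-2, d:-2, e:6, f:4; rest ⊤}
  B4:   IN={b:12, d:-2, e:6, f:4; rest ⊤}   OUT={b:12, d:-2, e:6, f:4; rest ⊤}

Merge at B4: IN[B4] = OUT[B2] ⊔ OUT[B3] = {a: ⊤, b: 12, c: ⊤, d: -2, e: 6, f: 4}
Applying B4's transfer function to that IN value gives OUT[B4] (row B4 above).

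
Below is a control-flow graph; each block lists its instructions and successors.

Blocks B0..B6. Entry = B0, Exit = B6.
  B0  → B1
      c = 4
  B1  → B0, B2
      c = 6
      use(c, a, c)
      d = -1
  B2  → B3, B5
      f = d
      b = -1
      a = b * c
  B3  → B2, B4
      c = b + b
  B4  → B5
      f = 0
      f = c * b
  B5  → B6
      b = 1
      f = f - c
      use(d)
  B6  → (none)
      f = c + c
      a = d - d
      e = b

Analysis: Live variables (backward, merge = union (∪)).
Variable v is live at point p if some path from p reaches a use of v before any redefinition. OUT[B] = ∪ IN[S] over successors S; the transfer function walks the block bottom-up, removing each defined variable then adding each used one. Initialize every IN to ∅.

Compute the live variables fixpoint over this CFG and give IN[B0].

Per-block solution:
  B0:  IN={a}  OUT={a}
  B1:  IN={a}  OUT={a, c, d}
  B2:  IN={c, d}  OUT={b, c, d, f}
  B3:  IN={b, d}  OUT={b, c, d}
  B4:  IN={b, c, d}  OUT={c, d, f}
  B5:  IN={c, d, f}  OUT={b, c, d}
  B6:  IN={b, c, d}  OUT={}

Merge at B0: OUT[B0] = IN[B1] = {a}
Applying B0's transfer function to that OUT value gives IN[B0] (row B0 above).

Answer: {a}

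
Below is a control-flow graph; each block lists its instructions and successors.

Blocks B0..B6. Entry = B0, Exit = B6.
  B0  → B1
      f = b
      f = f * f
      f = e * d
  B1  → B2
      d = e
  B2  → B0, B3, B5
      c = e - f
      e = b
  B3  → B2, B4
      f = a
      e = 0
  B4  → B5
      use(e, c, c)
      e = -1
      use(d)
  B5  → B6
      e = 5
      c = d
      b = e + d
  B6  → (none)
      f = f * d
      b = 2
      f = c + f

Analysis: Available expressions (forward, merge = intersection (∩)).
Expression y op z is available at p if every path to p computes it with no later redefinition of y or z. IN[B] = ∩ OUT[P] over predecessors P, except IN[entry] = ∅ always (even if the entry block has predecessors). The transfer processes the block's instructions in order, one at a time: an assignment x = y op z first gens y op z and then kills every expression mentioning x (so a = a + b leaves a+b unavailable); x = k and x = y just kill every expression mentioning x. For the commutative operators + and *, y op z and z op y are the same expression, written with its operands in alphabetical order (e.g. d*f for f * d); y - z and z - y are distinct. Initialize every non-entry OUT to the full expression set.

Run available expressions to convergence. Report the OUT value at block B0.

Answer: {d*e}

Working:
Per-block solution:
  B0:  IN={}  OUT={d*e}
  B1:  IN={d*e}  OUT={}
  B2:  IN={}  OUT={}
  B3:  IN={}  OUT={}
  B4:  IN={}  OUT={}
  B5:  IN={}  OUT={d+e}
  B6:  IN={d+e}  OUT={d+e}

Merge at B0 (entry node, so the boundary value {} is joined with the incoming edge(s)): IN[B0] = {} ∩ OUT[B2] = {}
Applying B0's transfer function to that IN value gives OUT[B0] (row B0 above).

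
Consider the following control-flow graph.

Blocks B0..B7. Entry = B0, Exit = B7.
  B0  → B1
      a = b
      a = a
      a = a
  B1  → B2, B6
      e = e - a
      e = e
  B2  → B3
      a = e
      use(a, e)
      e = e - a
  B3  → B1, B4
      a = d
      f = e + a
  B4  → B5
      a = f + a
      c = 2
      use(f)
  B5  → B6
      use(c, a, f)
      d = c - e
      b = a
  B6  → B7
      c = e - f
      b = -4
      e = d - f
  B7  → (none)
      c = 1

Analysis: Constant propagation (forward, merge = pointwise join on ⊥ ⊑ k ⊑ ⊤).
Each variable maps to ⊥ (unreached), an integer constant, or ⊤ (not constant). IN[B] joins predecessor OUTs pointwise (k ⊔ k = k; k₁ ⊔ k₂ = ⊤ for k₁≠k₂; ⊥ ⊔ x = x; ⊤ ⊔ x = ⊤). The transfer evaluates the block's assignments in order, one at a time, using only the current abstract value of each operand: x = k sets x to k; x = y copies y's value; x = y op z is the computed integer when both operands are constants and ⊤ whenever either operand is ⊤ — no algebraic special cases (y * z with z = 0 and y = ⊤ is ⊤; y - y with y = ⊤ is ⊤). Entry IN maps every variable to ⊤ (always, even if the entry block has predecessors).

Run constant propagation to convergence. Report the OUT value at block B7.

Converged values:
  B0: | IN=(all ⊤) | OUT=(all ⊤)
  B1: | IN=(all ⊤) | OUT=(all ⊤)
  B2: | IN=(all ⊤) | OUT=(all ⊤)
  B3: | IN=(all ⊤) | OUT=(all ⊤)
  B4: | IN=(all ⊤) | OUT={c:2; rest ⊤}
  B5: | IN={c:2; rest ⊤} | OUT={c:2; rest ⊤}
  B6: | IN=(all ⊤) | OUT={b:-4; rest ⊤}
  B7: | IN={b:-4; rest ⊤} | OUT={b:-4, c:1; rest ⊤}

Merge at B7: IN[B7] = OUT[B6] = {a: ⊤, b: -4, c: ⊤, d: ⊤, e: ⊤, f: ⊤}
Applying B7's transfer function to that IN value gives OUT[B7] (row B7 above).

Answer: {a: ⊤, b: -4, c: 1, d: ⊤, e: ⊤, f: ⊤}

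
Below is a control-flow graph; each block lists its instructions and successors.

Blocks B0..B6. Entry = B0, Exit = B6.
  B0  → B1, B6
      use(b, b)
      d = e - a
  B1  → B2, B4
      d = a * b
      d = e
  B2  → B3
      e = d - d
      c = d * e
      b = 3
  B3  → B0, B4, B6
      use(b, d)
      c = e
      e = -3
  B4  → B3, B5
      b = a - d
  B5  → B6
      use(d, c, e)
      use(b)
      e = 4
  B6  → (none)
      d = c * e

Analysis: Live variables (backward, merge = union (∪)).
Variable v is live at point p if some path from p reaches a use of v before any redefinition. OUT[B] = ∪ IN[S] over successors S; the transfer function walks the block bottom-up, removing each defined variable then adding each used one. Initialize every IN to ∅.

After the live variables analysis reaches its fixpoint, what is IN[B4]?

Per-block solution:
  B0: | IN={a, b, c, e} | OUT={a, b, c, e}
  B1: | IN={a, b, c, e} | OUT={a, c, d, e}
  B2: | IN={a, d} | OUT={a, b, d, e}
  B3: | IN={a, b, d, e} | OUT={a, b, c, d, e}
  B4: | IN={a, c, d, e} | OUT={a, b, c, d, e}
  B5: | IN={b, c, d, e} | OUT={c, e}
  B6: | IN={c, e} | OUT={}

Merge at B4: OUT[B4] = IN[B3] ⊔ IN[B5] = {a, b, c, d, e}
Applying B4's transfer function to that OUT value gives IN[B4] (row B4 above).

Answer: {a, c, d, e}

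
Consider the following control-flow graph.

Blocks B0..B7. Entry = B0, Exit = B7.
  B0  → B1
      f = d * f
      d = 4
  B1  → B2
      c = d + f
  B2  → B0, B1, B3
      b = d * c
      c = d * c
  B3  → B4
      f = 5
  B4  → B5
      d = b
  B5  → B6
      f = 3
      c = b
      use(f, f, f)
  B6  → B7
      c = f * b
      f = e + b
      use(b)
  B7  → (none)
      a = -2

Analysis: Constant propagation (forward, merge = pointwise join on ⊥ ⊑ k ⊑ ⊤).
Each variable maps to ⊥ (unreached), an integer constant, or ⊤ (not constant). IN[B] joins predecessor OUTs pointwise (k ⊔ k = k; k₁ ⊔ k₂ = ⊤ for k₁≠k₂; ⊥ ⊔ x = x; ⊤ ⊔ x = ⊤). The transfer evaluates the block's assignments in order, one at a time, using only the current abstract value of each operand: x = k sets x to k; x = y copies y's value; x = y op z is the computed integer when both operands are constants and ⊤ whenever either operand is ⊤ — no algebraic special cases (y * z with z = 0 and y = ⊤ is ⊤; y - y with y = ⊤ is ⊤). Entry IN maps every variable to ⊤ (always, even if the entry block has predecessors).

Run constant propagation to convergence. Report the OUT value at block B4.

Per-block solution:
  B0:  IN=(all ⊤)  OUT={d:4; rest ⊤}
  B1:  IN={d:4; rest ⊤}  OUT={d:4; rest ⊤}
  B2:  IN={d:4; rest ⊤}  OUT={d:4; rest ⊤}
  B3:  IN={d:4; rest ⊤}  OUT={d:4, f:5; rest ⊤}
  B4:  IN={d:4, f:5; rest ⊤}  OUT={f:5; rest ⊤}
  B5:  IN={f:5; rest ⊤}  OUT={f:3; rest ⊤}
  B6:  IN={f:3; rest ⊤}  OUT=(all ⊤)
  B7:  IN=(all ⊤)  OUT={a:-2; rest ⊤}

Merge at B4: IN[B4] = OUT[B3] = {a: ⊤, b: ⊤, c: ⊤, d: 4, e: ⊤, f: 5}
Applying B4's transfer function to that IN value gives OUT[B4] (row B4 above).

Answer: {a: ⊤, b: ⊤, c: ⊤, d: ⊤, e: ⊤, f: 5}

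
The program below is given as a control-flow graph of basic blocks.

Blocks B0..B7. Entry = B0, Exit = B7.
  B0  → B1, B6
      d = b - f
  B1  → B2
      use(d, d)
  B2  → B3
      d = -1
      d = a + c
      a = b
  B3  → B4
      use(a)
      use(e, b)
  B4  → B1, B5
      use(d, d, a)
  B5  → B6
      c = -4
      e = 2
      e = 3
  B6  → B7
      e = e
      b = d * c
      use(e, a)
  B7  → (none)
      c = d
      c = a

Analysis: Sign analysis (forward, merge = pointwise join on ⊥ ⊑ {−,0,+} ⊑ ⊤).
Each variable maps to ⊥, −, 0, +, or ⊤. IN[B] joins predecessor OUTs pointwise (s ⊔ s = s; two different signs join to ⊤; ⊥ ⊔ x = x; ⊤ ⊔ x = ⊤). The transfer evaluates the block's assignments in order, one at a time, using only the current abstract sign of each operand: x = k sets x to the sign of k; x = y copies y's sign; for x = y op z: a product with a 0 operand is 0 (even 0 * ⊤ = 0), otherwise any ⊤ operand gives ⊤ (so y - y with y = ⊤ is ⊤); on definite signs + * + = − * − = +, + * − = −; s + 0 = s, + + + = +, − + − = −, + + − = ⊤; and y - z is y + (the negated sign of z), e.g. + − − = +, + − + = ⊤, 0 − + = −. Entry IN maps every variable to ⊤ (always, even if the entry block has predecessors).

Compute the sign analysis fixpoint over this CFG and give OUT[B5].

Fixpoint table:
  B0:  IN=(all ⊤)  OUT=(all ⊤)
  B1:  IN=(all ⊤)  OUT=(all ⊤)
  B2:  IN=(all ⊤)  OUT=(all ⊤)
  B3:  IN=(all ⊤)  OUT=(all ⊤)
  B4:  IN=(all ⊤)  OUT=(all ⊤)
  B5:  IN=(all ⊤)  OUT={c:-, e:+; rest ⊤}
  B6:  IN=(all ⊤)  OUT=(all ⊤)
  B7:  IN=(all ⊤)  OUT=(all ⊤)

Merge at B5: IN[B5] = OUT[B4] = {a: ⊤, b: ⊤, c: ⊤, d: ⊤, e: ⊤, f: ⊤}
Applying B5's transfer function to that IN value gives OUT[B5] (row B5 above).

Answer: {a: ⊤, b: ⊤, c: -, d: ⊤, e: +, f: ⊤}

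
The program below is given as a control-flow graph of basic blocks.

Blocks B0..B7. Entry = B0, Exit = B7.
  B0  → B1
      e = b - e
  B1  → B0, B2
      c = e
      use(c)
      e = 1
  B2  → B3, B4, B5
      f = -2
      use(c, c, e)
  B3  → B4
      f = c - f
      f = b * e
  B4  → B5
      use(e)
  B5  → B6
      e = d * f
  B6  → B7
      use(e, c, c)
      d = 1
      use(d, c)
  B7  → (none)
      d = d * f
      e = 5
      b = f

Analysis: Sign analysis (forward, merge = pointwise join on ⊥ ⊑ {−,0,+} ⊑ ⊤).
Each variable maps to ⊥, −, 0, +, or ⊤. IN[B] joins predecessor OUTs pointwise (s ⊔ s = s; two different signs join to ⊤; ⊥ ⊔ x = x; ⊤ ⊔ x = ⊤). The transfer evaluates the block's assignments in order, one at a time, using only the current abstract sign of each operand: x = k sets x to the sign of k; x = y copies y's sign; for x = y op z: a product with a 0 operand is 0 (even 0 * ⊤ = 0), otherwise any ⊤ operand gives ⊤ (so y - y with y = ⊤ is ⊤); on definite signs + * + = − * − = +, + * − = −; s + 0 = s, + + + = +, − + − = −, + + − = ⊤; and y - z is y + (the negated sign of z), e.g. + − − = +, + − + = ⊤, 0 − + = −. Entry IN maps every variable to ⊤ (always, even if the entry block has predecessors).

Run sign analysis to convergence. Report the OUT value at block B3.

Answer: {a: ⊤, b: ⊤, c: ⊤, d: ⊤, e: +, f: ⊤}

Working:
Fixpoint table:
  B0:   IN=(all ⊤)   OUT=(all ⊤)
  B1:   IN=(all ⊤)   OUT={e:+; rest ⊤}
  B2:   IN={e:+; rest ⊤}   OUT={e:+, f:-; rest ⊤}
  B3:   IN={e:+, f:-; rest ⊤}   OUT={e:+; rest ⊤}
  B4:   IN={e:+; rest ⊤}   OUT={e:+; rest ⊤}
  B5:   IN={e:+; rest ⊤}   OUT=(all ⊤)
  B6:   IN=(all ⊤)   OUT={d:+; rest ⊤}
  B7:   IN={d:+; rest ⊤}   OUT={e:+; rest ⊤}

Merge at B3: IN[B3] = OUT[B2] = {a: ⊤, b: ⊤, c: ⊤, d: ⊤, e: +, f: -}
Applying B3's transfer function to that IN value gives OUT[B3] (row B3 above).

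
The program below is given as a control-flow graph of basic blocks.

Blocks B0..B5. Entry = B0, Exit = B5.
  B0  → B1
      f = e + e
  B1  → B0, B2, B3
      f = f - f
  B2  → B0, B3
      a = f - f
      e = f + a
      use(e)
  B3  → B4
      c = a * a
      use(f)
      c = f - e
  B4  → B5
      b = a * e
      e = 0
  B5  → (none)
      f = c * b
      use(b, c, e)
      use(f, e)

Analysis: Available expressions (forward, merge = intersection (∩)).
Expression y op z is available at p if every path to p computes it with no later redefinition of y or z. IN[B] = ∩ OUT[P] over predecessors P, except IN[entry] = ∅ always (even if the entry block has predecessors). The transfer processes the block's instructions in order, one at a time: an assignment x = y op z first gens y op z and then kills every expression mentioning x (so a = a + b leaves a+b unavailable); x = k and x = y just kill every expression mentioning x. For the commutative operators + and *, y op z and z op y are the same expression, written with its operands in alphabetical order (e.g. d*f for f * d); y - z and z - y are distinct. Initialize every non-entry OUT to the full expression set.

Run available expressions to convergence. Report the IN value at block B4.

Answer: {a*a, f-e}

Trace:
Fixpoint table:
  B0:   IN={}   OUT={e+e}
  B1:   IN={e+e}   OUT={e+e}
  B2:   IN={e+e}   OUT={a+f, f-f}
  B3:   IN={}   OUT={a*a, f-e}
  B4:   IN={a*a, f-e}   OUT={a*a}
  B5:   IN={a*a}   OUT={a*a, b*c}

Merge at B4: IN[B4] = OUT[B3] = {a*a, f-e}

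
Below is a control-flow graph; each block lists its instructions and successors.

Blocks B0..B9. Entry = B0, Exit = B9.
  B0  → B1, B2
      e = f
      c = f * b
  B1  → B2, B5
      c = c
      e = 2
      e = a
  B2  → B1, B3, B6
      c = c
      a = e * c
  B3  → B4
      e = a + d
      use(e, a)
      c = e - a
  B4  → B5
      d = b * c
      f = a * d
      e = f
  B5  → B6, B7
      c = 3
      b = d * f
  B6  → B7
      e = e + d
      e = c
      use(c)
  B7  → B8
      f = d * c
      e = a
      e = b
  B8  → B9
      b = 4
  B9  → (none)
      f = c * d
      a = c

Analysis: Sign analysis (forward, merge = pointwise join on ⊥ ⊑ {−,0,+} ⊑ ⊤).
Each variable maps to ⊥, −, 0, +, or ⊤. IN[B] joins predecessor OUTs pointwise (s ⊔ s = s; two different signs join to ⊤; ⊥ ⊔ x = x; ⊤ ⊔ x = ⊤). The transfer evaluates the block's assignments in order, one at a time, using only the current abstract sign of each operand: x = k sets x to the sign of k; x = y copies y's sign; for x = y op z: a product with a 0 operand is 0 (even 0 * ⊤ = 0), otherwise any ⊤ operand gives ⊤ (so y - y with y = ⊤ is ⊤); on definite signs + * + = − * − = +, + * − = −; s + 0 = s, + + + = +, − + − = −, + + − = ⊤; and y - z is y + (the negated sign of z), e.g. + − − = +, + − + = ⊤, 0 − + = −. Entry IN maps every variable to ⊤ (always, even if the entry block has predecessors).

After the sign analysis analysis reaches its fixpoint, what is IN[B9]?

Answer: {a: ⊤, b: +, c: ⊤, d: ⊤, e: ⊤, f: ⊤}

Working:
Per-block solution:
  B0:  IN=(all ⊤)  OUT=(all ⊤)
  B1:  IN=(all ⊤)  OUT=(all ⊤)
  B2:  IN=(all ⊤)  OUT=(all ⊤)
  B3:  IN=(all ⊤)  OUT=(all ⊤)
  B4:  IN=(all ⊤)  OUT=(all ⊤)
  B5:  IN=(all ⊤)  OUT={c:+; rest ⊤}
  B6:  IN=(all ⊤)  OUT=(all ⊤)
  B7:  IN=(all ⊤)  OUT=(all ⊤)
  B8:  IN=(all ⊤)  OUT={b:+; rest ⊤}
  B9:  IN={b:+; rest ⊤}  OUT={b:+; rest ⊤}

Merge at B9: IN[B9] = OUT[B8] = {a: ⊤, b: +, c: ⊤, d: ⊤, e: ⊤, f: ⊤}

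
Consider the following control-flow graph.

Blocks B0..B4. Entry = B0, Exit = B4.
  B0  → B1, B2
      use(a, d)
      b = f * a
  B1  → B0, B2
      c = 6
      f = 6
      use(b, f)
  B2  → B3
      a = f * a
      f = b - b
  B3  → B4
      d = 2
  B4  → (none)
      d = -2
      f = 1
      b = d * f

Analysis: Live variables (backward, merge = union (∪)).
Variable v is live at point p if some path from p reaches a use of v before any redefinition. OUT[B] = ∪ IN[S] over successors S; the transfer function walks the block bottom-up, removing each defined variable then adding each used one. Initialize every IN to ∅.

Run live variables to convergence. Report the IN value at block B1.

Per-block solution:
  B0:   IN={a, d, f}   OUT={a, b, d, f}
  B1:   IN={a, b, d}   OUT={a, b, d, f}
  B2:   IN={a, b, f}   OUT={}
  B3:   IN={}   OUT={}
  B4:   IN={}   OUT={}

Merge at B1: OUT[B1] = IN[B0] ⊔ IN[B2] = {a, b, d, f}
Applying B1's transfer function to that OUT value gives IN[B1] (row B1 above).

Answer: {a, b, d}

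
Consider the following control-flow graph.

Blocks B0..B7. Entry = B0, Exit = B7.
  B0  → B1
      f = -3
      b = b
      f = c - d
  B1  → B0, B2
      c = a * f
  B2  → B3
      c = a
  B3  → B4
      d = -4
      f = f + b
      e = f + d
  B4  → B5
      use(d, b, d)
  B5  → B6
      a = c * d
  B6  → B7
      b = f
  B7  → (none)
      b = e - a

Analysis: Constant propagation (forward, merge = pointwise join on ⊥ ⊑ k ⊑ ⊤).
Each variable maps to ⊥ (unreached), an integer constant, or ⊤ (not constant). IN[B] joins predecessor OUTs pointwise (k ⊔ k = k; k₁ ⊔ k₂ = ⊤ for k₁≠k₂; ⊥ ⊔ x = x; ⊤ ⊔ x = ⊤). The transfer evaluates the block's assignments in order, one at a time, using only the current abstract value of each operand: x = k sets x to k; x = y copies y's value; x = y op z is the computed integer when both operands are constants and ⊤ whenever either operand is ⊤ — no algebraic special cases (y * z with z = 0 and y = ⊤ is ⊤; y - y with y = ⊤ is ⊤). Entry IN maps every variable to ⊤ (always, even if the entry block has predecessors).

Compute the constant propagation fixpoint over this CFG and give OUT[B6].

Per-block solution:
  B0: | IN=(all ⊤) | OUT=(all ⊤)
  B1: | IN=(all ⊤) | OUT=(all ⊤)
  B2: | IN=(all ⊤) | OUT=(all ⊤)
  B3: | IN=(all ⊤) | OUT={d:-4; rest ⊤}
  B4: | IN={d:-4; rest ⊤} | OUT={d:-4; rest ⊤}
  B5: | IN={d:-4; rest ⊤} | OUT={d:-4; rest ⊤}
  B6: | IN={d:-4; rest ⊤} | OUT={d:-4; rest ⊤}
  B7: | IN={d:-4; rest ⊤} | OUT={d:-4; rest ⊤}

Merge at B6: IN[B6] = OUT[B5] = {a: ⊤, b: ⊤, c: ⊤, d: -4, e: ⊤, f: ⊤}
Applying B6's transfer function to that IN value gives OUT[B6] (row B6 above).

Answer: {a: ⊤, b: ⊤, c: ⊤, d: -4, e: ⊤, f: ⊤}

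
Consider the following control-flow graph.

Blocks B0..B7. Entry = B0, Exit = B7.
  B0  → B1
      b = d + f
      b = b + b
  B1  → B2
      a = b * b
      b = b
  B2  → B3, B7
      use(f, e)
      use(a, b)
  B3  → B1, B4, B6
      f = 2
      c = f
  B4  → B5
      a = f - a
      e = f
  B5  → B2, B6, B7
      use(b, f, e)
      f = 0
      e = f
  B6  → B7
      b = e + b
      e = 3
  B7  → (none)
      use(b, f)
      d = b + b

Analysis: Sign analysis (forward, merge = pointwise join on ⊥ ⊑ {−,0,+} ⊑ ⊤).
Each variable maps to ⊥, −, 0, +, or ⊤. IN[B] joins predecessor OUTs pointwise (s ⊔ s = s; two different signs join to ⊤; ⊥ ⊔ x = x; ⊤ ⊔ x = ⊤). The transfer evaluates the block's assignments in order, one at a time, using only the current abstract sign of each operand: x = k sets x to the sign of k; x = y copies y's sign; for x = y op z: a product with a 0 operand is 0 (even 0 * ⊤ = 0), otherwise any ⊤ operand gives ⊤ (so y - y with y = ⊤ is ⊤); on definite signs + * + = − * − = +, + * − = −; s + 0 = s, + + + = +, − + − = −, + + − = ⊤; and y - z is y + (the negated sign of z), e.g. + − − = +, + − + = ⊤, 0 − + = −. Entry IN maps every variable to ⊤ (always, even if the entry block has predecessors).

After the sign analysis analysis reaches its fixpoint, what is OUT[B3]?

Answer: {a: ⊤, b: ⊤, c: +, d: ⊤, e: ⊤, f: +}

Trace:
Converged values:
  B0:   IN=(all ⊤)   OUT=(all ⊤)
  B1:   IN=(all ⊤)   OUT=(all ⊤)
  B2:   IN=(all ⊤)   OUT=(all ⊤)
  B3:   IN=(all ⊤)   OUT={c:+, f:+; rest ⊤}
  B4:   IN={c:+, f:+; rest ⊤}   OUT={c:+, e:+, f:+; rest ⊤}
  B5:   IN={c:+, e:+, f:+; rest ⊤}   OUT={c:+, e:0, f:0; rest ⊤}
  B6:   IN={c:+; rest ⊤}   OUT={c:+, e:+; rest ⊤}
  B7:   IN=(all ⊤)   OUT=(all ⊤)

Merge at B3: IN[B3] = OUT[B2] = {a: ⊤, b: ⊤, c: ⊤, d: ⊤, e: ⊤, f: ⊤}
Applying B3's transfer function to that IN value gives OUT[B3] (row B3 above).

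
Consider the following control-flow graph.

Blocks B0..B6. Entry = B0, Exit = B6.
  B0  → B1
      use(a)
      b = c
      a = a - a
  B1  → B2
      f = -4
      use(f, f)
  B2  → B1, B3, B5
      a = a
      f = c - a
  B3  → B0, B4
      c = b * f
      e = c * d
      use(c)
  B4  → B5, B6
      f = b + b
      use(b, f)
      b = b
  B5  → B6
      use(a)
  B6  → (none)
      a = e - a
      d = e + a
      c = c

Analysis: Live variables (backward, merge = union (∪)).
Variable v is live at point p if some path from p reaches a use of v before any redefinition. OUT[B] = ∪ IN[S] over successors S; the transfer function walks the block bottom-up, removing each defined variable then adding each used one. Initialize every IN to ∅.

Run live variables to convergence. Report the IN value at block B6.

Per-block solution:
  B0:  IN={a, c, d, e}  OUT={a, b, c, d, e}
  B1:  IN={a, b, c, d, e}  OUT={a, b, c, d, e}
  B2:  IN={a, b, c, d, e}  OUT={a, b, c, d, e, f}
  B3:  IN={a, b, d, f}  OUT={a, b, c, d, e}
  B4:  IN={a, b, c, e}  OUT={a, c, e}
  B5:  IN={a, c, e}  OUT={a, c, e}
  B6:  IN={a, c, e}  OUT={}

B6 is the boundary node: OUT[B6] = {}
Applying B6's transfer function to that OUT value gives IN[B6] (row B6 above).

Answer: {a, c, e}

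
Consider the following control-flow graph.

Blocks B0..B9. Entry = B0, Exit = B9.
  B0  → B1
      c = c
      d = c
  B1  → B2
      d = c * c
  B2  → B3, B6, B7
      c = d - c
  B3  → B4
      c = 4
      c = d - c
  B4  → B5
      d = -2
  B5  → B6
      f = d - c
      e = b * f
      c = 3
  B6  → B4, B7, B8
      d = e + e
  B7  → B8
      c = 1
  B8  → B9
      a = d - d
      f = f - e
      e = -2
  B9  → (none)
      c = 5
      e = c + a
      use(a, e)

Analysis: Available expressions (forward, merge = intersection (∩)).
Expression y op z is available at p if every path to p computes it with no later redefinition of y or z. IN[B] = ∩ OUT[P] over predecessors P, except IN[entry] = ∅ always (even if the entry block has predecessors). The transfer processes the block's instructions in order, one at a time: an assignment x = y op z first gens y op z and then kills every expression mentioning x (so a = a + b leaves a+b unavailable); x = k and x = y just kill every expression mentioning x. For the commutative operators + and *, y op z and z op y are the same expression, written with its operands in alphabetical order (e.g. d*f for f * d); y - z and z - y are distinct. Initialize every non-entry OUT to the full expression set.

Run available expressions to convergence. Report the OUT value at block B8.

Fixpoint table:
  B0: | IN={} | OUT={}
  B1: | IN={} | OUT={c*c}
  B2: | IN={c*c} | OUT={}
  B3: | IN={} | OUT={}
  B4: | IN={} | OUT={}
  B5: | IN={} | OUT={b*f}
  B6: | IN={} | OUT={e+e}
  B7: | IN={} | OUT={}
  B8: | IN={} | OUT={d-d}
  B9: | IN={d-d} | OUT={a+c, d-d}

Merge at B8: IN[B8] = OUT[B6] ∩ OUT[B7] = {}
Applying B8's transfer function to that IN value gives OUT[B8] (row B8 above).

Answer: {d-d}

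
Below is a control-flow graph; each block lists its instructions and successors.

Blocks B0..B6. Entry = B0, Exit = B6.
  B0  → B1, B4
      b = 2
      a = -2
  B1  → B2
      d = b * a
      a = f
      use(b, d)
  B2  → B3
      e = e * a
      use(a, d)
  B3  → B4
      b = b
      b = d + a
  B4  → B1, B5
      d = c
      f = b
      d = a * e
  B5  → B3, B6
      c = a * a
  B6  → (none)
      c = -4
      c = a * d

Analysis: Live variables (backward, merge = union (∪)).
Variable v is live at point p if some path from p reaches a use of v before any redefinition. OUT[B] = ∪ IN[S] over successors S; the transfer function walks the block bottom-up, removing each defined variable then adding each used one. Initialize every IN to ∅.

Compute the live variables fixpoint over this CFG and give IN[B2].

Answer: {a, b, c, d, e}

Derivation:
Converged values:
  B0:   IN={c, e, f}   OUT={a, b, c, e, f}
  B1:   IN={a, b, c, e, f}   OUT={a, b, c, d, e}
  B2:   IN={a, b, c, d, e}   OUT={a, b, c, d, e}
  B3:   IN={a, b, c, d, e}   OUT={a, b, c, e}
  B4:   IN={a, b, c, e}   OUT={a, b, c, d, e, f}
  B5:   IN={a, b, d, e}   OUT={a, b, c, d, e}
  B6:   IN={a, d}   OUT={}

Merge at B2: OUT[B2] = IN[B3] = {a, b, c, d, e}
Applying B2's transfer function to that OUT value gives IN[B2] (row B2 above).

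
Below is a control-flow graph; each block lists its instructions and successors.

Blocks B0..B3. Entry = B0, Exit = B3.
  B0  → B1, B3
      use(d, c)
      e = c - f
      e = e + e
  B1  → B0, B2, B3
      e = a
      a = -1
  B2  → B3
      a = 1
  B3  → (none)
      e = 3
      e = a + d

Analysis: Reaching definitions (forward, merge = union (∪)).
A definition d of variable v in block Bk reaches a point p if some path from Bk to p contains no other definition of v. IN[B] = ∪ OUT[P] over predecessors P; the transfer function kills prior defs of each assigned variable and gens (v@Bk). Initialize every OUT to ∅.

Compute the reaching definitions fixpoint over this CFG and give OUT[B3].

Fixpoint table:
  B0:  IN={a@B1, e@B1}  OUT={a@B1, e@B0}
  B1:  IN={a@B1, e@B0}  OUT={a@B1, e@B1}
  B2:  IN={a@B1, e@B1}  OUT={a@B2, e@B1}
  B3:  IN={a@B1, a@B2, e@B0, e@B1}  OUT={a@B1, a@B2, e@B3}

Merge at B3: IN[B3] = OUT[B0] ⊔ OUT[B1] ⊔ OUT[B2] = {a@B1, a@B2, e@B0, e@B1}
Applying B3's transfer function to that IN value gives OUT[B3] (row B3 above).

Answer: {a@B1, a@B2, e@B3}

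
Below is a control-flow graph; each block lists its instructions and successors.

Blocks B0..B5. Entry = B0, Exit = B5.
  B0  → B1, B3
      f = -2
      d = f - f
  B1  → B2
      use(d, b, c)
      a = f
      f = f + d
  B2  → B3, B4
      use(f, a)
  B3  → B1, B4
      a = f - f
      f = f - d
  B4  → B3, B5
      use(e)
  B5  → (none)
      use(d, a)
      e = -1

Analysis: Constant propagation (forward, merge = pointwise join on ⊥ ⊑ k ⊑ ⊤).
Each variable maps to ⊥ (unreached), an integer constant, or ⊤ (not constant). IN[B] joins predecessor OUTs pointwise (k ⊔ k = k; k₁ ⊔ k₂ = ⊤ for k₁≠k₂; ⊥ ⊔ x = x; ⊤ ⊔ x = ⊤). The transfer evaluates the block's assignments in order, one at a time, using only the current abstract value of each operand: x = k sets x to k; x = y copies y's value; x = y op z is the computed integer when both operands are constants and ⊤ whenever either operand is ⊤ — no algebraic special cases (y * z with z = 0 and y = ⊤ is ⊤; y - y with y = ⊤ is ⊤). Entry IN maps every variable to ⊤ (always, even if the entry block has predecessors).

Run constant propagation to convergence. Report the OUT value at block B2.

Answer: {a: -2, b: ⊤, c: ⊤, d: 0, e: ⊤, f: -2}

Working:
Fixpoint table:
  B0:  IN=(all ⊤)  OUT={d:0, f:-2; rest ⊤}
  B1:  IN={d:0, f:-2; rest ⊤}  OUT={a:-2, d:0, f:-2; rest ⊤}
  B2:  IN={a:-2, d:0, f:-2; rest ⊤}  OUT={a:-2, d:0, f:-2; rest ⊤}
  B3:  IN={d:0, f:-2; rest ⊤}  OUT={a:0, d:0, f:-2; rest ⊤}
  B4:  IN={d:0, f:-2; rest ⊤}  OUT={d:0, f:-2; rest ⊤}
  B5:  IN={d:0, f:-2; rest ⊤}  OUT={d:0, e:-1, f:-2; rest ⊤}

Merge at B2: IN[B2] = OUT[B1] = {a: -2, b: ⊤, c: ⊤, d: 0, e: ⊤, f: -2}
Applying B2's transfer function to that IN value gives OUT[B2] (row B2 above).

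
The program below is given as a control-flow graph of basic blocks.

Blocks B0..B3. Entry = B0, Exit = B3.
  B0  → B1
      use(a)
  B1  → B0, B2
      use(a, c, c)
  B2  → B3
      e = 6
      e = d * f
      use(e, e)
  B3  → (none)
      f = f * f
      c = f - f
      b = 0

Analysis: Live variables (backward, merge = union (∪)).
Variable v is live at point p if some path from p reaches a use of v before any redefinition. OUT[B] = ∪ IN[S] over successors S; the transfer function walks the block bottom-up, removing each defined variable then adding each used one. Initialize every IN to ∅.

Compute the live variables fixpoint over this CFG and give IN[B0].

Converged values:
  B0:   IN={a, c, d, f}   OUT={a, c, d, f}
  B1:   IN={a, c, d, f}   OUT={a, c, d, f}
  B2:   IN={d, f}   OUT={f}
  B3:   IN={f}   OUT={}

Merge at B0: OUT[B0] = IN[B1] = {a, c, d, f}
Applying B0's transfer function to that OUT value gives IN[B0] (row B0 above).

Answer: {a, c, d, f}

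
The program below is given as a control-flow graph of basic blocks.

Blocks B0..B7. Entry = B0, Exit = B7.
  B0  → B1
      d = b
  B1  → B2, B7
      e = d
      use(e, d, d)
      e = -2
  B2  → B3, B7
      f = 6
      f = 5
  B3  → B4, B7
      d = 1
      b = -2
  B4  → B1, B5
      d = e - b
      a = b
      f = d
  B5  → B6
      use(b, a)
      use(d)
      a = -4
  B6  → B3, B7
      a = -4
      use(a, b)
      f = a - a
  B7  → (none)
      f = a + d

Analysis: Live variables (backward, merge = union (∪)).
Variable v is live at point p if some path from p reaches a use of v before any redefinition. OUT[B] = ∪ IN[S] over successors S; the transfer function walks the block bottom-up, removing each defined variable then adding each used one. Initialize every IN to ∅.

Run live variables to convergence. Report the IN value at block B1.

Per-block solution:
  B0:   IN={a, b}   OUT={a, d}
  B1:   IN={a, d}   OUT={a, d, e}
  B2:   IN={a, d, e}   OUT={a, d, e}
  B3:   IN={a, e}   OUT={a, b, d, e}
  B4:   IN={b, e}   OUT={a, b, d, e}
  B5:   IN={a, b, d, e}   OUT={b, d, e}
  B6:   IN={b, d, e}   OUT={a, d, e}
  B7:   IN={a, d}   OUT={}

Merge at B1: OUT[B1] = IN[B2] ⊔ IN[B7] = {a, d, e}
Applying B1's transfer function to that OUT value gives IN[B1] (row B1 above).

Answer: {a, d}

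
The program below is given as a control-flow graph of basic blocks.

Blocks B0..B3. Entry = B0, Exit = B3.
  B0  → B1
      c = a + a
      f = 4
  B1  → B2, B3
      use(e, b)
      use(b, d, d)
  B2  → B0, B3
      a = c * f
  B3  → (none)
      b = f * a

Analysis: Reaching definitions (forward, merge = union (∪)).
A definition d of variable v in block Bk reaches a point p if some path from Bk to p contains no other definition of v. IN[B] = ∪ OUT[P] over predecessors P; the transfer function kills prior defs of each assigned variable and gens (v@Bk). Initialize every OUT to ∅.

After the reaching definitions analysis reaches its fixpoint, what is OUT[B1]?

Converged values:
  B0:  IN={a@B2, c@B0, f@B0}  OUT={a@B2, c@B0, f@B0}
  B1:  IN={a@B2, c@B0, f@B0}  OUT={a@B2, c@B0, f@B0}
  B2:  IN={a@B2, c@B0, f@B0}  OUT={a@B2, c@B0, f@B0}
  B3:  IN={a@B2, c@B0, f@B0}  OUT={a@B2, b@B3, c@B0, f@B0}

Merge at B1: IN[B1] = OUT[B0] = {a@B2, c@B0, f@B0}
Applying B1's transfer function to that IN value gives OUT[B1] (row B1 above).

Answer: {a@B2, c@B0, f@B0}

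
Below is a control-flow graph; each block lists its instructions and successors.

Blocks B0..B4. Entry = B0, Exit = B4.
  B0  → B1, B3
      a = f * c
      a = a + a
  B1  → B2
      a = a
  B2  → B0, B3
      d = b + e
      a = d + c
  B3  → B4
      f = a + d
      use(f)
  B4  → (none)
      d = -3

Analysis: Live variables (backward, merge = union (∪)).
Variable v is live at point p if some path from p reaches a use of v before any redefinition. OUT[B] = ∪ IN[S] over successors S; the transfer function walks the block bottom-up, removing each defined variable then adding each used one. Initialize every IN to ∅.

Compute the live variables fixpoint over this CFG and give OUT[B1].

Converged values:
  B0:   IN={b, c, d, e, f}   OUT={a, b, c, d, e, f}
  B1:   IN={a, b, c, e, f}   OUT={b, c, e, f}
  B2:   IN={b, c, e, f}   OUT={a, b, c, d, e, f}
  B3:   IN={a, d}   OUT={}
  B4:   IN={}   OUT={}

Merge at B1: OUT[B1] = IN[B2] = {b, c, e, f}

Answer: {b, c, e, f}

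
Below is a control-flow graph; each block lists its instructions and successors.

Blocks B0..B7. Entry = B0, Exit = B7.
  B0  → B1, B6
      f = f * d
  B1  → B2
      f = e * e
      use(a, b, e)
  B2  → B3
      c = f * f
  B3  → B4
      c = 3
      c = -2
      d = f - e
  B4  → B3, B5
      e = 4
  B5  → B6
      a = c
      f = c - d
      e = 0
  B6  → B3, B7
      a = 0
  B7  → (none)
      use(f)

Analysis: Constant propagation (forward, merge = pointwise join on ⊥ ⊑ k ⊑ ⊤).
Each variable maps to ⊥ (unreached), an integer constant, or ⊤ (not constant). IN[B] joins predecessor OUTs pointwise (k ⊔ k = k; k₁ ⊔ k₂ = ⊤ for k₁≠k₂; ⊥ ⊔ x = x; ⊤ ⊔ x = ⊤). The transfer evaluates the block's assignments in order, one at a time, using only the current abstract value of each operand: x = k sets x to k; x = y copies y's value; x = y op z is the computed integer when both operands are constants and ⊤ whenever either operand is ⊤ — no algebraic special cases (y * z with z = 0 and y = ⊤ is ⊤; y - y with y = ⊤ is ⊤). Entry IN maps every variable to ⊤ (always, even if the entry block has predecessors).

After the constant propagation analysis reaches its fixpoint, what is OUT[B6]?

Fixpoint table:
  B0: | IN=(all ⊤) | OUT=(all ⊤)
  B1: | IN=(all ⊤) | OUT=(all ⊤)
  B2: | IN=(all ⊤) | OUT=(all ⊤)
  B3: | IN=(all ⊤) | OUT={c:-2; rest ⊤}
  B4: | IN={c:-2; rest ⊤} | OUT={c:-2, e:4; rest ⊤}
  B5: | IN={c:-2, e:4; rest ⊤} | OUT={a:-2, c:-2, e:0; rest ⊤}
  B6: | IN=(all ⊤) | OUT={a:0; rest ⊤}
  B7: | IN={a:0; rest ⊤} | OUT={a:0; rest ⊤}

Merge at B6: IN[B6] = OUT[B0] ⊔ OUT[B5] = {a: ⊤, b: ⊤, c: ⊤, d: ⊤, e: ⊤, f: ⊤}
Applying B6's transfer function to that IN value gives OUT[B6] (row B6 above).

Answer: {a: 0, b: ⊤, c: ⊤, d: ⊤, e: ⊤, f: ⊤}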